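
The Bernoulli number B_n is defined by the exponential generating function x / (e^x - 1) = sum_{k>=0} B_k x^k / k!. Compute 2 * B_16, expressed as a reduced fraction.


Bernoulli numbers can also be computed recursively via B_0 = 1 and sum_{j=0}^{m} C(m+1, j) B_j = 0 for m >= 1. Odd-index Bernoulli numbers vanish for k >= 3.
Computing B_16 = -3617/510, so 2 * B_16 = 2 * -3617/510 = -3617/255.

-3617/255


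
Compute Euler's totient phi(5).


phi(n) counts integers in [1, n] coprime to n. Using the multiplicative formula phi(n) = n * prod_{p | n} (1 - 1/p):
5 = 5, so
phi(5) = 5 * (1 - 1/5) = 4.

4


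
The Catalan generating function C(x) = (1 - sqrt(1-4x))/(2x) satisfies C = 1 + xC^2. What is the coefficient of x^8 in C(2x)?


Substituting x -> 2x scales the n-th coefficient by 2^n, so [x^8] C(2x) = 2^8 * C_8.
C_8 = C(2*8, 8)/(9) = 12870/9 = 1430.
So 2^8 * 1430 = 256 * 1430 = 366080.

366080


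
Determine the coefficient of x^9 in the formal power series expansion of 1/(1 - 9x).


The geometric series identity gives 1/(1 - c x) = sum_{k>=0} c^k x^k, so the coefficient of x^k is c^k.
Here c = 9 and k = 9.
Computing: 9^9 = 387420489

387420489


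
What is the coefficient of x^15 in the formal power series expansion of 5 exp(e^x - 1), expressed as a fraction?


exp(e^x - 1) is the exponential generating function for the Bell numbers Bell_k: exp(e^x - 1) = sum_{k>=0} Bell_k x^k / k!.
So the coefficient of x^15 in 5 exp(e^x - 1) is 5 Bell_15 / 15!.
Computing: Bell_15 = 1382958545 and 15! = 1307674368000, giving
5 * 1382958545/1307674368000 = 276591709/52306974720.

276591709/52306974720


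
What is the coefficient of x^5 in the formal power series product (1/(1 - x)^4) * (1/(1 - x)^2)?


Combine the factors: (1/(1 - x)^4) * (1/(1 - x)^2) = 1/(1 - x)^6.
Then use 1/(1 - x)^r = sum_{k>=0} C(k + r - 1, r - 1) x^k with r = 6 and k = 5:
C(10, 5) = 252.

252


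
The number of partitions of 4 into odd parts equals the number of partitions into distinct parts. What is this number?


Computing partitions of 4 into odd parts (1, 3, 5, ...):
Using the generating function prod_{k>=0} 1/(1-x^(2k+1)),
the count is 2

2


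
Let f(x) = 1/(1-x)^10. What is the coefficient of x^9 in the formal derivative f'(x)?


Differentiate: d/dx [ 1/(1-x)^r ] = r / (1-x)^(r+1).
Here r = 10, so f'(x) = 10 / (1-x)^11.
The expansion of 1/(1-x)^(r+1) has coefficient of x^n equal to C(n+r, r).
So the coefficient of x^9 in f'(x) is
10 * C(19, 10) = 10 * 92378 = 923780

923780


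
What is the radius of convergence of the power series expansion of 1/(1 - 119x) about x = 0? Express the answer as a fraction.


Expanding 1/(1 - 119x) = sum_{k>=0} 119^k x^k, the series converges when |119x| < 1, i.e., |x| < 1/119.
So the radius of convergence is 1/119 = 1/119.

1/119


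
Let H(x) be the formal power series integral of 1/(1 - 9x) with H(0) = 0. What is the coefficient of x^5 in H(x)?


1/(1 - 9x) = sum_{k>=0} 9^k x^k. Integrating termwise with H(0) = 0:
H(x) = sum_{k>=0} 9^k x^(k+1) / (k+1) = sum_{m>=1} 9^(m-1) x^m / m.
For m = 5: 9^4/5 = 6561/5 = 6561/5.

6561/5


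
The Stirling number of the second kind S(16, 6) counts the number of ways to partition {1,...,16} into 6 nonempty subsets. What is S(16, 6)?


Using the explicit formula S(n,k) = (1/k!) sum_{j=0}^{k} (-1)^(k-j) C(k,j) j^n:
S(16, 6) = 2734926558
Equivalently, S(n,k) is n! times the coefficient of x^n in the EGF (e^x - 1)^k / k!.

2734926558


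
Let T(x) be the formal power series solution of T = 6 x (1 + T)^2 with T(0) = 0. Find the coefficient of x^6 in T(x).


Apply the Lagrange inversion formula: if T = 6 x * phi(T) with phi(t) = (1 + t)^2, then [x^n] T = 6^n * (1/n) [t^(n-1)] phi(t)^n = 6^n * (1/n) [t^(n-1)] (1 + t)^(2n) = 6^n * (1/n) C(2n, n-1).
Using the identity C(2n, n-1) = C(2n, n) * n / (n+1), the unscaled factor equals C(2n, n) / (n+1) = C_n, the n-th Catalan number.
For n = 6: C_6 = C(12, 6) / 7 = 924/7 = 132.
With the 6^6 = 46656 factor, the coefficient is 46656 * 132 = 6158592.

6158592


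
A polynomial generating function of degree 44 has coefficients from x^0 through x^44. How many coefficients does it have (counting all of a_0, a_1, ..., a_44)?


A polynomial of degree 44 takes the form a_0 + a_1 x + ... + a_44 x^44.
The number of coefficients is 44 + 1 = 45.

45


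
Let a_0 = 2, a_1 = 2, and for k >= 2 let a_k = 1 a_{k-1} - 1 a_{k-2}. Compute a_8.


Iterating the recurrence forward:
a_0 = 2
a_1 = 2
a_2 = 1*2 - 1*2 = 0
a_3 = 1*0 - 1*2 = -2
a_4 = 1*-2 - 1*0 = -2
a_5 = 1*-2 - 1*-2 = 0
a_6 = 1*0 - 1*-2 = 2
a_7 = 1*2 - 1*0 = 2
a_8 = 1*2 - 1*2 = 0
So a_8 = 0.

0


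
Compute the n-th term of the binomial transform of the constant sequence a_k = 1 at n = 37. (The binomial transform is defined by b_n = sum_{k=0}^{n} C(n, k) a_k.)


With a_k = 1 for all k, b_n = sum_{k=0}^{n} C(n, k) = 2^n by the binomial theorem.
For n = 37: 2^37 = 137438953472.

137438953472


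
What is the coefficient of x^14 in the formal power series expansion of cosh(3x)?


The Maclaurin series is cosh(t) = sum_{m>=0} t^(2m) / (2m)!, so substituting t = 3x, only even powers of x are nonzero, with coefficient of x^(2m) equal to 3^(2m) / (2m)!.
For x^14 the coefficient is 3^14/14! = 4782969/87178291200 = 19683/358758400.

19683/358758400


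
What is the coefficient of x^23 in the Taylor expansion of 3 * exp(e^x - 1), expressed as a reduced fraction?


exp(e^x - 1) = sum_{k>=0} Bell_k x^k / k!, where Bell_k is the k-th Bell number.
So the coefficient of x^23 is 3 * Bell_23 / 23!.
Computing: Bell_23 = 44152005855084346 and 23! = 25852016738884976640000, giving
3 * 44152005855084346/25852016738884976640000 = 22076002927542173/4308669456480829440000.

22076002927542173/4308669456480829440000


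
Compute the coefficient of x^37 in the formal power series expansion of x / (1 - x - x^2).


Let f(x) = sum_{k>=0} a_k x^k. Multiplying f(x) * (1 - x - x^2) = x and matching coefficients gives a_0 = 0, a_1 = 1, and a_k = a_{k-1} + a_{k-2} for k >= 2. These are the Fibonacci numbers F_k.
Iterating from F_0 = 0, F_1 = 1:
F_0=0, F_1=1, F_2=1, F_3=2, F_4=3, F_5=5, F_6=8, F_7=13, F_8=21, F_9=34, ...
F_37 = 24157817.

24157817


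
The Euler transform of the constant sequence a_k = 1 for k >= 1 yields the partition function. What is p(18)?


The Euler transform converts the sequence a_k = 1 into the number of integer partitions.
Using the recurrence or dynamic programming:
p(18) = 385

385


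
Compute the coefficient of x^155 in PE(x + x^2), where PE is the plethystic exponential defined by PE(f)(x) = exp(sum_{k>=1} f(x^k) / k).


With f(x) = x + x^2, the exponent is sum_{k>=1} (x^k + x^(2k)) / k = -ln(1 - x) - ln(1 - x^2). Exponentiating:
PE(x + x^2) = 1 / ((1 - x)(1 - x^2)).
This is the generating function for partitions of n into parts of size 1 or 2. The number of 2's can be any j in 0..77, and the rest are 1's, so
[x^155] = floor(155/2) + 1 = 78.

78


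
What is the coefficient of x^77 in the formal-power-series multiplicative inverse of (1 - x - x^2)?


Let the inverse be f(x) = sum_{k>=0} a_k x^k. From f(x) * (1 - x - x^2) = 1 and matching coefficients:
 x^0: a_0 = 1.
 x^1: a_1 - a_0 = 0, so a_1 = 1.
 x^k (k >= 2): a_k - a_{k-1} - a_{k-2} = 0, i.e. a_k = a_{k-1} + a_{k-2}.
This is the Fibonacci-type recurrence shifted so that a_0 = a_1 = 1.
Iterating: a_0=1, a_1=1, a_2=2, a_3=3, a_4=5, a_5=8, a_6=13, a_7=21, a_8=34, a_9=55, ...
a_77 = 8944394323791464.

8944394323791464


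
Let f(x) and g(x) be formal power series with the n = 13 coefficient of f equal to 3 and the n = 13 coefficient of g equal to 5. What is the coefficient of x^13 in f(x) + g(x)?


Addition of formal power series is termwise.
The coefficient of x^13 in f + g = 3 + 5
= 8

8


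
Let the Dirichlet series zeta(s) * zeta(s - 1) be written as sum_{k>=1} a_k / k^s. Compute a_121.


Convolution gives a_k = sum_{d | k} d * 1 = sum_{d | k} d = sigma(k), the sum of positive divisors of k.
For k = 121, the divisors are 1, 11, 121, so
sigma(121) = 1 + 11 + 121 = 133.

133


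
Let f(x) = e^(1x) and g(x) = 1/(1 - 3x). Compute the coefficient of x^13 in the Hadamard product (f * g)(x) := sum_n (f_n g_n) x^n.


Expanding: f_k = 1^k/k! (from e^(1x)) and g_k = 3^k (from 1/(1 - 3x)). So the Hadamard coefficient (f * g)_k = 1^k 3^k / k! = (3)^k / k!.
For k = 13: 3^13/13! = 1594323/6227020800 = 6561/25625600.

6561/25625600


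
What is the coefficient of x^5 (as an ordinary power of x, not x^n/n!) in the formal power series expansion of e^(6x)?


The exponential series is e^y = sum_{k>=0} y^k / k!. Substituting y = 6x gives
e^(6x) = sum_{k>=0} 6^k x^k / k!.
So the coefficient of x^n is a^n/n! with a = 6, n = 5:
6^5 / 5! = 7776/120 = 324/5

324/5


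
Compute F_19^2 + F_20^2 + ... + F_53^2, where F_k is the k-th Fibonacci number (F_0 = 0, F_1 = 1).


There is a standard identity sum_{k=0}^{N} F_k^2 = F_N * F_{N+1} (proved inductively from the telescoping relation F_k^2 = F_k F_{k+1} - F_{k-1} F_k). Then
sum_{k=19}^{53} F_k^2 = F_53 F_54 - F_18 F_19.
Computing: F_53 = 53316291173, F_54 = 86267571272, F_18 = 2584, F_19 = 4181.
Sum = 53316291173 * 86267571272 - 2584 * 4181 = 4599466948725471178352.

4599466948725471178352


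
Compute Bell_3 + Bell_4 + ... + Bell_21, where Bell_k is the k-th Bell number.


Recall Bell_k counts set partitions of a k-set (with Bell_0 = 1 by convention).
Bell_3 through Bell_21: 5, 15, 52, 203, 877, 4140, 21147, 115975, 678570, 4213597, 27644437, 190899322, 1382958545, 10480142147, 82864869804, 682076806159, 5832742205057, 51724158235372, 474869816156751
Sum = 5 + 15 + 52 + 203 + 877 + 4140 + 21147 + 115975 + 678570 + 4213597 + 27644437 + 190899322 + 1382958545 + 10480142147 + 82864869804 + 682076806159 + 5832742205057 + 51724158235372 + 474869816156751 = 533203744952175.

533203744952175


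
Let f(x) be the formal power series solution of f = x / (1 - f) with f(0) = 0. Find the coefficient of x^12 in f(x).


Apply Lagrange inversion: f = x * phi(f) with phi(t) = 1/(1 - t), so
[x^n] f = (1/n) [t^(n-1)] phi(t)^n = (1/n) [t^(n-1)] (1 - t)^(-n) = (1/n) C(2n - 2, n - 1) = C_{n-1}.
For n = 12: C_11 = C(22, 11) / 12 = 705432/12 = 58786 = 58786.

58786


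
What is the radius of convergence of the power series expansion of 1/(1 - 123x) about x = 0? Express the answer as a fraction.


Expanding 1/(1 - 123x) = sum_{k>=0} 123^k x^k, the series converges when |123x| < 1, i.e., |x| < 1/123.
So the radius of convergence is 1/123 = 1/123.

1/123


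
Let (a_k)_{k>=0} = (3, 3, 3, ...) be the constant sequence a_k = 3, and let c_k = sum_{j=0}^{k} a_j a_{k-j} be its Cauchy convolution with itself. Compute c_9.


Since a_j = 3 for all j >= 0, the convolution sum becomes
c_k = sum_{j=0}^{k} 3 * 3 = 9 * (k + 1).
Equivalently, the generating function of (a_k) is 3/(1 - x) and its square is 9/(1 - x)^2 = sum_{k>=0} 9(k + 1) x^k.
For k = 9: 9 * 10 = 90.

90


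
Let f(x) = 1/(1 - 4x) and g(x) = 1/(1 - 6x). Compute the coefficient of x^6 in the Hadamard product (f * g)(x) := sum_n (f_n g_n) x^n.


f has coefficients f_k = 4^k and g has coefficients g_k = 6^k, so the Hadamard product has coefficient (f*g)_k = 4^k * 6^k = 24^k.
For k = 6: 24^6 = 191102976.

191102976


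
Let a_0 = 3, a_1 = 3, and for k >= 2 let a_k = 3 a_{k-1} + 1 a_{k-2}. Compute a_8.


Iterating the recurrence forward:
a_0 = 3
a_1 = 3
a_2 = 3*3 + 1*3 = 12
a_3 = 3*12 + 1*3 = 39
a_4 = 3*39 + 1*12 = 129
a_5 = 3*129 + 1*39 = 426
a_6 = 3*426 + 1*129 = 1407
a_7 = 3*1407 + 1*426 = 4647
a_8 = 3*4647 + 1*1407 = 15348
So a_8 = 15348.

15348


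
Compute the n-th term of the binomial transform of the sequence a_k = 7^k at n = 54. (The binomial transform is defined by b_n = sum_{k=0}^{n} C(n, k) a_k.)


With a_k = 7^k, b_n = sum_{k=0}^{n} C(n, k) 7^k = (1 + 7)^n by the binomial theorem.
For n = 54: (1 + 7)^54 = 8^54 = 5846006549323611672814739330865132078623730171904.

5846006549323611672814739330865132078623730171904


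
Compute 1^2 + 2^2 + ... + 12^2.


This power sum has a closed form given by Faulhaber's formula
sum_{k=1}^{m} k^p = (1 / (p + 1)) * sum_{j=0}^{p} C(p + 1, j) B_j m^(p + 1 - j),
but for small m direct computation is fastest:
1 + 4 + 9 + 16 + 25 + 36 + 49 + 64 + 81 + 100 + 121 + 144 = 650.

650


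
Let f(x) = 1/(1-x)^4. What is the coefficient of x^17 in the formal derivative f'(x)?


Differentiate: d/dx [ 1/(1-x)^r ] = r / (1-x)^(r+1).
Here r = 4, so f'(x) = 4 / (1-x)^5.
The expansion of 1/(1-x)^(r+1) has coefficient of x^n equal to C(n+r, r).
So the coefficient of x^17 in f'(x) is
4 * C(21, 4) = 4 * 5985 = 23940

23940


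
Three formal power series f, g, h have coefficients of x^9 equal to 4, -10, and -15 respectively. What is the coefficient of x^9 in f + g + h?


Series addition is componentwise:
4 + -10 + -15
= -21

-21


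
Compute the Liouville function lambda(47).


The Liouville function is lambda(k) = (-1)^Omega(k), where Omega(k) counts the prime factors of k with multiplicity.
Factoring: 47 = 47, so Omega(47) = 1.
lambda(47) = (-1)^1 = -1.

-1


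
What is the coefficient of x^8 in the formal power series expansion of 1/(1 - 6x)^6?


The general identity 1/(1 - c x)^r = sum_{k>=0} c^k C(k + r - 1, r - 1) x^k follows by substituting y = c x into 1/(1 - y)^r = sum_{k>=0} C(k + r - 1, r - 1) y^k.
For c = 6, r = 6, k = 8:
6^8 * C(13, 5) = 1679616 * 1287 = 2161665792.

2161665792


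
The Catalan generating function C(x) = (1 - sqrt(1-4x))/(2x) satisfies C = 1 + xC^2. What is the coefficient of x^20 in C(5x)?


Substituting x -> 5x scales the n-th coefficient by 5^n, so [x^20] C(5x) = 5^20 * C_20.
C_20 = C(2*20, 20)/(21) = 137846528820/21 = 6564120420.
So 5^20 * 6564120420 = 95367431640625 * 6564120420 = 626003305435180664062500.

626003305435180664062500


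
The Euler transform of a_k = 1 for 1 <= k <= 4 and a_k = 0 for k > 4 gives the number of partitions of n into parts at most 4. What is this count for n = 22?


Partitions of 22 into parts at most 4:
Using generating function (1-x)^(-1)(1-x^2)^(-1)...(1-x^4)^(-1),
the coefficient of x^22 = 136

136


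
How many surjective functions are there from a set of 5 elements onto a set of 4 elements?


By inclusion-exclusion on which target elements are missed, the number of surjections from an n-set onto a k-set is
surj(n, k) = sum_{j=0}^{k} (-1)^j C(k, j) (k - j)^n.
Equivalently surj(n, k) = k! * S(n, k), where S(n, k) is the Stirling number of the second kind.
For n = 5, k = 4:
S(5, 4) = 10, so
surj = 4! * 10 = 24 * 10 = 240.

240


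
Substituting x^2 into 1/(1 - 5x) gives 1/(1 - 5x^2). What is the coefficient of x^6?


The coefficient of x^(2m) in 1/(1 - 5x^2) is 5^m.
With n = 6 = 2*3, the coefficient is 5^3 = 125.

125


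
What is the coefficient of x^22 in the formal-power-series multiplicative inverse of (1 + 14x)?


The inverse is 1/(1 + 14x). Apply the geometric identity 1/(1 - y) = sum_{k>=0} y^k with y = -14x:
1/(1 + 14x) = sum_{k>=0} (-14)^k x^k.
So the coefficient of x^22 is (-14)^22 = 16398978063355821105872896.

16398978063355821105872896


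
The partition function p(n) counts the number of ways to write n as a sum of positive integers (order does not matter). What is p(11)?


Using the generating function prod_{k>=1} 1/(1-x^k), we compute p(11).
By dynamic programming over parts 1 through 11:
p(11) = 56

56


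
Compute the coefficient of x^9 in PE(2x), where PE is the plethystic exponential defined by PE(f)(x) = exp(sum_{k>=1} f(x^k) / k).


With f(x) = 2x, the exponent is sum_{k>=1} 2 x^k / k = 2 * (-ln(1 - x)). Exponentiating:
PE(2x) = exp(-2 ln(1 - x)) = 1/(1 - x)^2.
By the negative binomial expansion, [x^n] 1/(1 - x)^2 = C(n + 1, 1).
For n = 9: C(10, 1) = 10.

10


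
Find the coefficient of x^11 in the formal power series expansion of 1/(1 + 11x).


Write 1/(1 + c x) = 1/(1 - (-c) x) and apply the geometric-series identity
1/(1 - y) = sum_{k>=0} y^k to get 1/(1 + c x) = sum_{k>=0} (-c)^k x^k.
So the coefficient of x^k is (-c)^k = (-1)^k * c^k.
Here c = 11 and k = 11:
(-11)^11 = -1 * 285311670611 = -285311670611

-285311670611


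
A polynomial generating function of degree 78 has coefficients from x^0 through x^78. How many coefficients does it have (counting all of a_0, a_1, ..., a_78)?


A polynomial of degree 78 takes the form a_0 + a_1 x + ... + a_78 x^78.
The number of coefficients is 78 + 1 = 79.

79


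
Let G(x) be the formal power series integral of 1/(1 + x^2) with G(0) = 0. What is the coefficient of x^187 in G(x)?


1/(1 + x^2) = sum_{j>=0} (-1)^j x^(2j). Integrating termwise with G(0) = 0:
G(x) = sum_{j>=0} (-1)^j x^(2j+1) / (2j+1) = arctan(x).
Only odd powers are nonzero. For x^187 write 187 = 2*93 + 1, giving
(-1)^93 / 187 = -1/187 = -1/187.

-1/187


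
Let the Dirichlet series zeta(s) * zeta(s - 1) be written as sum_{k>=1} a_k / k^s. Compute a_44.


Convolution gives a_k = sum_{d | k} d * 1 = sum_{d | k} d = sigma(k), the sum of positive divisors of k.
For k = 44, the divisors are 1, 2, 4, 11, 22, 44, so
sigma(44) = 1 + 2 + 4 + 11 + 22 + 44 = 84.

84


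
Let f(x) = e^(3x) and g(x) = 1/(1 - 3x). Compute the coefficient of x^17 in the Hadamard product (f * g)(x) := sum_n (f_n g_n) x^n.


Expanding: f_k = 3^k/k! (from e^(3x)) and g_k = 3^k (from 1/(1 - 3x)). So the Hadamard coefficient (f * g)_k = 3^k 3^k / k! = (9)^k / k!.
For k = 17: 9^17/17! = 16677181699666569/355687428096000 = 22876792454961/487911424000.

22876792454961/487911424000


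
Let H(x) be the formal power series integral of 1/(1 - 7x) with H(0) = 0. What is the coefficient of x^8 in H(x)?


1/(1 - 7x) = sum_{k>=0} 7^k x^k. Integrating termwise with H(0) = 0:
H(x) = sum_{k>=0} 7^k x^(k+1) / (k+1) = sum_{m>=1} 7^(m-1) x^m / m.
For m = 8: 7^7/8 = 823543/8 = 823543/8.

823543/8


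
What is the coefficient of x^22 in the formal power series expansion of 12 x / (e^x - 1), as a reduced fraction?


The exponential generating function for Bernoulli numbers is
x / (e^x - 1) = sum_{k>=0} B_k x^k / k!.
So the coefficient of x^22 in 12 x / (e^x - 1) is 12 B_22 / 22!.
Computing: B_22 = 854513/138, 22! = 1124000727777607680000, giving
12 * 854513/138 / 1124000727777607680000 = 77683/1175091669949317120000.

77683/1175091669949317120000


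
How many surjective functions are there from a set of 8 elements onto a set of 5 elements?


By inclusion-exclusion on which target elements are missed, the number of surjections from an n-set onto a k-set is
surj(n, k) = sum_{j=0}^{k} (-1)^j C(k, j) (k - j)^n.
Equivalently surj(n, k) = k! * S(n, k), where S(n, k) is the Stirling number of the second kind.
For n = 8, k = 5:
S(8, 5) = 1050, so
surj = 5! * 1050 = 120 * 1050 = 126000.

126000


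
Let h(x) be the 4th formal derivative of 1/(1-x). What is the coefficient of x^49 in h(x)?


Differentiating 4 times: d^4/dx^4 [1/(1-x)] = 4!/(1-x)^5.
The expansion 1/(1-x)^5 = sum_{k>=0} C(k+4, 4) x^k, so the coefficient of x^n in 4!/(1-x)^5 is 4! * C(n+4, 4).
For n = 49: 24 * C(53, 4) = 24 * 292825 = 7027800

7027800


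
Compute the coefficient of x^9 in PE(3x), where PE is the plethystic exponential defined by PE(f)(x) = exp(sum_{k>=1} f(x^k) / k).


With f(x) = 3x, the exponent is sum_{k>=1} 3 x^k / k = 3 * (-ln(1 - x)). Exponentiating:
PE(3x) = exp(-3 ln(1 - x)) = 1/(1 - x)^3.
By the negative binomial expansion, [x^n] 1/(1 - x)^3 = C(n + 2, 2).
For n = 9: C(11, 2) = 55.

55


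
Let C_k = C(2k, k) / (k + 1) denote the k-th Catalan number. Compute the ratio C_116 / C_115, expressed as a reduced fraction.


Using C_k = (2k)! / (k! (k+1)!), the ratio C_{k+1}/C_k simplifies to
C_{k+1}/C_k = [(2k+2)! / ((k+1)! (k+2)!)] * [k! (k+1)! / (2k)!]
 = (2k+2)(2k+1) / ((k+1)(k+2)) = 2(2k+1) / (k+2).
For k = 115: 2(2*115 + 1) / (115 + 2) = 462/117 = 154/39.

154/39


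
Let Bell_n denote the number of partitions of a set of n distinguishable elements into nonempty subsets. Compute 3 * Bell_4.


Bell_4 can be computed from the Bell triangle or from Dobinski's identity Bell_n = (1/e) * sum_{k>=0} k^n / k!.
Computing Bell_4 = 15.
Then 3 * 15 = 45.

45


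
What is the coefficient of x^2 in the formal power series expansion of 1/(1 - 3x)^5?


The general identity 1/(1 - c x)^r = sum_{k>=0} c^k C(k + r - 1, r - 1) x^k follows by substituting y = c x into 1/(1 - y)^r = sum_{k>=0} C(k + r - 1, r - 1) y^k.
For c = 3, r = 5, k = 2:
3^2 * C(6, 4) = 9 * 15 = 135.

135


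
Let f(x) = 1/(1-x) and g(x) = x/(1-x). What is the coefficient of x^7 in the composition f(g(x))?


First simplify the composition: f(g(x)) = 1/(1 - x/(1-x)) = (1-x)/((1-x) - x) = (1-x)/(1-2x).
Now extract the coefficient. Write (1-x)/(1-2x) = 1/(1-2x) - x/(1-2x).
The coefficient of x^n in 1/(1-2x) is 2^n, and in x/(1-2x) is 2^(n-1) (for n >= 1).
So the coefficient of x^7 is 2^7 - 2^6 = 128 - 64 = 64.

64


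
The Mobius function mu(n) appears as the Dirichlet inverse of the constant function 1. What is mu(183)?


183 = 3 * 61 (all distinct primes).
mu(183) = (-1)^2 = 1

1


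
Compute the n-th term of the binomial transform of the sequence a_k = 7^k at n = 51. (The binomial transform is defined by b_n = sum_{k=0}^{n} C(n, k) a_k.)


With a_k = 7^k, b_n = sum_{k=0}^{n} C(n, k) 7^k = (1 + 7)^n by the binomial theorem.
For n = 51: (1 + 7)^51 = 8^51 = 11417981541647679048466287755595961091061972992.

11417981541647679048466287755595961091061972992


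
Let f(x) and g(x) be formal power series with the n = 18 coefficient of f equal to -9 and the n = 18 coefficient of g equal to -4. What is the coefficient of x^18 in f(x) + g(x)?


Addition of formal power series is termwise.
The coefficient of x^18 in f + g = -9 + -4
= -13

-13


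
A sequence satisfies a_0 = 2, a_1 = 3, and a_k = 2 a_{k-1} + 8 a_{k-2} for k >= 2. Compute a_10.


The characteristic equation is t^2 - 2 t - 8 = 0, with roots r_1 = 4 and r_2 = -2 (so c_1 = r_1 + r_2, c_2 = -r_1 r_2 as required).
One can use the closed form a_n = A r_1^n + B r_2^n, but direct iteration is more reliable:
a_0 = 2, a_1 = 3, a_2 = 22, a_3 = 68, a_4 = 312, a_5 = 1168, a_6 = 4832, a_7 = 19008, a_8 = 76672, a_9 = 305408, a_10 = 1224192.
So a_10 = 1224192.

1224192


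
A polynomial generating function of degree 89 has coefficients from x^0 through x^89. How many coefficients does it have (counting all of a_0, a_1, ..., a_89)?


A polynomial of degree 89 takes the form a_0 + a_1 x + ... + a_89 x^89.
The number of coefficients is 89 + 1 = 90.

90


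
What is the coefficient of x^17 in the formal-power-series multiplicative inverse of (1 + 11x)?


The inverse is 1/(1 + 11x). Apply the geometric identity 1/(1 - y) = sum_{k>=0} y^k with y = -11x:
1/(1 + 11x) = sum_{k>=0} (-11)^k x^k.
So the coefficient of x^17 is (-11)^17 = -505447028499293771.

-505447028499293771


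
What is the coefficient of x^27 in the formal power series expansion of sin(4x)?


The Maclaurin series is sin(t) = sum_{k>=0} (-1)^k t^(2k+1) / (2k+1)!, so substituting t = 4x, only odd powers of x are nonzero, with coefficient of x^(2k+1) equal to (-1)^k 4^(2k+1) / (2k+1)!.
Write 27 = 2*13 + 1, giving the coefficient (-1)^13 * 4^27 / 27! = -18014398509481984/10888869450418352160768000000 = -2147483648/1298054391195577640625.

-2147483648/1298054391195577640625


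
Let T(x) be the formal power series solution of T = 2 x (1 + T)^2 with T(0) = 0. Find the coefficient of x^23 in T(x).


Apply the Lagrange inversion formula: if T = 2 x * phi(T) with phi(t) = (1 + t)^2, then [x^n] T = 2^n * (1/n) [t^(n-1)] phi(t)^n = 2^n * (1/n) [t^(n-1)] (1 + t)^(2n) = 2^n * (1/n) C(2n, n-1).
Using the identity C(2n, n-1) = C(2n, n) * n / (n+1), the unscaled factor equals C(2n, n) / (n+1) = C_n, the n-th Catalan number.
For n = 23: C_23 = C(46, 23) / 24 = 8233430727600/24 = 343059613650.
With the 2^23 = 8388608 factor, the coefficient is 8388608 * 343059613650 = 2877792619541299200.

2877792619541299200


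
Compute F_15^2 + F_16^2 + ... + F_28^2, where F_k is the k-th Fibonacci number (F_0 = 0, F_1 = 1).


There is a standard identity sum_{k=0}^{N} F_k^2 = F_N * F_{N+1} (proved inductively from the telescoping relation F_k^2 = F_k F_{k+1} - F_{k-1} F_k). Then
sum_{k=15}^{28} F_k^2 = F_28 F_29 - F_14 F_15.
Computing: F_28 = 317811, F_29 = 514229, F_14 = 377, F_15 = 610.
Sum = 317811 * 514229 - 377 * 610 = 163427402749.

163427402749


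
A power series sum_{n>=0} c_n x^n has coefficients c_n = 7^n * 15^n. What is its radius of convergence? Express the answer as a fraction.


By the root test (Cauchy-Hadamard), the radius is R = 1 / limsup_n |c_n|^(1/n).
Here |c_n|^(1/n) = (7^n * 15^n)^(1/n) = 7 * 15 = 105 for all n.
So R = 1/105 = 1/105.

1/105


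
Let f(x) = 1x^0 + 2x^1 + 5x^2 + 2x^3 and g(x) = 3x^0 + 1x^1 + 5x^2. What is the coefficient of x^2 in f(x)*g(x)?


Cauchy product at x^2:
1*5 + 2*1 + 5*3
= 22

22


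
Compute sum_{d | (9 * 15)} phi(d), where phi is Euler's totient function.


First, 9 * 15 = 135. One classical identity is sum_{d | n} phi(d) = n (each k in [1, n] has a unique gcd with n, and among the k's with gcd(k, n) = n/d there are phi(d) of them). So the sum equals 135. We also verify directly:
Divisors of 135: 1, 3, 5, 9, 15, 27, 45, 135.
phi values: 1, 2, 4, 6, 8, 18, 24, 72.
Sum = 135.

135


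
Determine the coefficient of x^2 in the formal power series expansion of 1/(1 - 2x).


The geometric series identity gives 1/(1 - c x) = sum_{k>=0} c^k x^k, so the coefficient of x^k is c^k.
Here c = 2 and k = 2.
Computing: 2^2 = 4

4


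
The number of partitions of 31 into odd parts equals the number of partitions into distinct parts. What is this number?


Computing partitions of 31 into odd parts (1, 3, 5, ...):
Using the generating function prod_{k>=0} 1/(1-x^(2k+1)),
the count is 340

340


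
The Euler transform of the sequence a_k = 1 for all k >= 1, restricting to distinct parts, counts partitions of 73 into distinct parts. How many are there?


Partitions of 73 into distinct parts can be computed via generating function.
Product (1+x)(1+x^2)(1+x^3)...
The coefficient of x^73 = 40026

40026


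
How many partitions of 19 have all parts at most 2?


Using the generating function (1-x)^(-1)(1-x^2)^(-1),
the coefficient of x^19 counts these restricted partitions.
Result = 10

10


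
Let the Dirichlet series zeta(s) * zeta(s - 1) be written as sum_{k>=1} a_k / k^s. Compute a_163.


Convolution gives a_k = sum_{d | k} d * 1 = sum_{d | k} d = sigma(k), the sum of positive divisors of k.
For k = 163, the divisors are 1, 163, so
sigma(163) = 1 + 163 = 164.

164


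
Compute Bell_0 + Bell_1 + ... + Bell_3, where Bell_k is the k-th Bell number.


Recall Bell_k counts set partitions of a k-set (with Bell_0 = 1 by convention).
Bell_0 through Bell_3: 1, 1, 2, 5
Sum = 1 + 1 + 2 + 5 = 9.

9


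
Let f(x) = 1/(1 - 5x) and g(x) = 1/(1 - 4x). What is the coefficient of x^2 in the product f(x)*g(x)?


The coefficient of x^n in f*g is the Cauchy product: sum_{k=0}^{n} a^k * b^(n-k).
With a=5, b=4, n=2:
sum_{k=0}^{2} 5^k * 4^(2-k)
= 61

61


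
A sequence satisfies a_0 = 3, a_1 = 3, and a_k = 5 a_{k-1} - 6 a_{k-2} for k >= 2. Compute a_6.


The characteristic equation is t^2 - 5 t + 6 = 0, with roots r_1 = 3 and r_2 = 2 (so c_1 = r_1 + r_2, c_2 = -r_1 r_2 as required).
One can use the closed form a_n = A r_1^n + B r_2^n, but direct iteration is more reliable:
a_0 = 3, a_1 = 3, a_2 = -3, a_3 = -33, a_4 = -147, a_5 = -537, a_6 = -1803.
So a_6 = -1803.

-1803


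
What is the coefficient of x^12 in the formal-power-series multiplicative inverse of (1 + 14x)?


The inverse is 1/(1 + 14x). Apply the geometric identity 1/(1 - y) = sum_{k>=0} y^k with y = -14x:
1/(1 + 14x) = sum_{k>=0} (-14)^k x^k.
So the coefficient of x^12 is (-14)^12 = 56693912375296.

56693912375296


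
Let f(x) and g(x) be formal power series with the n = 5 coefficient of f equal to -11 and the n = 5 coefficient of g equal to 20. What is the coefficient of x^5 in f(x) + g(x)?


Addition of formal power series is termwise.
The coefficient of x^5 in f + g = -11 + 20
= 9

9


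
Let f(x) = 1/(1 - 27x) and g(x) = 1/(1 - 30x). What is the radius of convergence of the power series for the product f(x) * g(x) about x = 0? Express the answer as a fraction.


The radius of 1/(1 - 27x) is 1/27 (nearest singularity at x = 1/27), and the radius of 1/(1 - 30x) is 1/30.
The product f(x)*g(x) = 1/((1 - 27x)(1 - 30x)) has singularities at both 1/27 and 1/30, so its radius of convergence is the distance to the nearest one:
min(1/27, 1/30) = 1/30.

1/30


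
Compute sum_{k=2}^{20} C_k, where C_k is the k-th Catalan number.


C_2 through C_20: 2, 5, 14, 42, 132, 429, 1430, 4862, 16796, 58786, 208012, 742900, 2674440, 9694845, 35357670, 129644790, 477638700, 1767263190, 6564120420
Sum = 2 + 5 + 14 + 42 + 132 + 429 + 1430 + 4862 + 16796 + 58786 + 208012 + 742900 + 2674440 + 9694845 + 35357670 + 129644790 + 477638700 + 1767263190 + 6564120420
= 8987427465

8987427465


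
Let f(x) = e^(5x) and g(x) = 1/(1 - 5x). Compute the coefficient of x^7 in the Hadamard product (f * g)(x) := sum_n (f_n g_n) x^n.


Expanding: f_k = 5^k/k! (from e^(5x)) and g_k = 5^k (from 1/(1 - 5x)). So the Hadamard coefficient (f * g)_k = 5^k 5^k / k! = (25)^k / k!.
For k = 7: 25^7/7! = 6103515625/5040 = 1220703125/1008.

1220703125/1008


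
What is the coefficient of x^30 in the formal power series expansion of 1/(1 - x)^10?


The negative binomial / multiset identity is
1/(1 - x)^r = sum_{k>=0} C(k + r - 1, r - 1) x^k.
Here r = 10 and k = 30, so the coefficient is
C(30 + 9, 9) = C(39, 9)
= 211915132

211915132


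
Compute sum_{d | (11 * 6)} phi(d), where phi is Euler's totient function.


First, 11 * 6 = 66. One classical identity is sum_{d | n} phi(d) = n (each k in [1, n] has a unique gcd with n, and among the k's with gcd(k, n) = n/d there are phi(d) of them). So the sum equals 66. We also verify directly:
Divisors of 66: 1, 2, 3, 6, 11, 22, 33, 66.
phi values: 1, 1, 2, 2, 10, 10, 20, 20.
Sum = 66.

66


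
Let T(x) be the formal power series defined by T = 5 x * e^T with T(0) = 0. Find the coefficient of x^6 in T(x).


Apply the Lagrange inversion formula: if T = 5 x * phi(T) with phi(t) = e^t, then
[x^n] T = 5^n * (1/n) [t^(n-1)] phi(t)^n = 5^n * (1/n) [t^(n-1)] e^(n t) = 5^n * (1/n) * n^(n-1) / (n-1)! = 5^n * n^(n-1) / n!.
When c = 1 this is the Cayley count of rooted labeled trees on n vertices, divided by n!.
For n = 6: 5^6 * 6^5 / 6! = 15625 * 7776/720 = 168750.

168750


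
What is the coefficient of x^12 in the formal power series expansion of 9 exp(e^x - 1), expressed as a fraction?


exp(e^x - 1) is the exponential generating function for the Bell numbers Bell_k: exp(e^x - 1) = sum_{k>=0} Bell_k x^k / k!.
So the coefficient of x^12 in 9 exp(e^x - 1) is 9 Bell_12 / 12!.
Computing: Bell_12 = 4213597 and 12! = 479001600, giving
9 * 4213597/479001600 = 4213597/53222400.

4213597/53222400


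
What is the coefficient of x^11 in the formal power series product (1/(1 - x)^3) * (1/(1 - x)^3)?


Combine the factors: (1/(1 - x)^3) * (1/(1 - x)^3) = 1/(1 - x)^6.
Then use 1/(1 - x)^r = sum_{k>=0} C(k + r - 1, r - 1) x^k with r = 6 and k = 11:
C(16, 5) = 4368.

4368


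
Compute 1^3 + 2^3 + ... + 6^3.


This power sum has a closed form given by Faulhaber's formula
sum_{k=1}^{m} k^p = (1 / (p + 1)) * sum_{j=0}^{p} C(p + 1, j) B_j m^(p + 1 - j),
but for small m direct computation is fastest:
1 + 8 + 27 + 64 + 125 + 216 = 441.

441


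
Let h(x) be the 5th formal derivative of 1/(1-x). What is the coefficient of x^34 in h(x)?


Differentiating 5 times: d^5/dx^5 [1/(1-x)] = 5!/(1-x)^6.
The expansion 1/(1-x)^6 = sum_{k>=0} C(k+5, 5) x^k, so the coefficient of x^n in 5!/(1-x)^6 is 5! * C(n+5, 5).
For n = 34: 120 * C(39, 5) = 120 * 575757 = 69090840

69090840


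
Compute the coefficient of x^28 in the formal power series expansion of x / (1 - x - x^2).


Let f(x) = sum_{k>=0} a_k x^k. Multiplying f(x) * (1 - x - x^2) = x and matching coefficients gives a_0 = 0, a_1 = 1, and a_k = a_{k-1} + a_{k-2} for k >= 2. These are the Fibonacci numbers F_k.
Iterating from F_0 = 0, F_1 = 1:
F_0=0, F_1=1, F_2=1, F_3=2, F_4=3, F_5=5, F_6=8, F_7=13, F_8=21, F_9=34, ...
F_28 = 317811.

317811


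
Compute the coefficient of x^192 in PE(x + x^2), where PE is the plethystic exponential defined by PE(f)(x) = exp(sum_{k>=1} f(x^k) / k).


With f(x) = x + x^2, the exponent is sum_{k>=1} (x^k + x^(2k)) / k = -ln(1 - x) - ln(1 - x^2). Exponentiating:
PE(x + x^2) = 1 / ((1 - x)(1 - x^2)).
This is the generating function for partitions of n into parts of size 1 or 2. The number of 2's can be any j in 0..96, and the rest are 1's, so
[x^192] = floor(192/2) + 1 = 97.

97


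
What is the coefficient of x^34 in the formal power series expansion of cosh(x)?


The Maclaurin series is cosh(t) = sum_{m>=0} t^(2m) / (2m)!, so substituting t = x, only even powers of x are nonzero, with coefficient of x^(2m) equal to 1 / (2m)!.
For x^34 the coefficient is 1/34! = 1/295232799039604140847618609643520000000 = 1/295232799039604140847618609643520000000.

1/295232799039604140847618609643520000000


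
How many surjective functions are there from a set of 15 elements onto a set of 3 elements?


By inclusion-exclusion on which target elements are missed, the number of surjections from an n-set onto a k-set is
surj(n, k) = sum_{j=0}^{k} (-1)^j C(k, j) (k - j)^n.
Equivalently surj(n, k) = k! * S(n, k), where S(n, k) is the Stirling number of the second kind.
For n = 15, k = 3:
S(15, 3) = 2375101, so
surj = 3! * 2375101 = 6 * 2375101 = 14250606.

14250606


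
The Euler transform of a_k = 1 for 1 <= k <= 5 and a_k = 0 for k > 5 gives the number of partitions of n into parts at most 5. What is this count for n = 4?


Partitions of 4 into parts at most 5:
Using generating function (1-x)^(-1)(1-x^2)^(-1)...(1-x^5)^(-1),
the coefficient of x^4 = 5

5


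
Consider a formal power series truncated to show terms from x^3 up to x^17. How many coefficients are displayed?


From x^3 to x^17 inclusive, the count is 17 - 3 + 1 = 15.

15


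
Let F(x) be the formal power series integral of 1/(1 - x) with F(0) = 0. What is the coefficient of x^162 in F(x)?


1/(1 - x) = sum_{k>=0} x^k. Integrating termwise and using F(0) = 0 gives
F(x) = sum_{k>=0} x^(k+1) / (k+1) = sum_{m>=1} x^m / m = -ln(1 - x).
So the coefficient of x^162 is 1/162 = 1/162.

1/162


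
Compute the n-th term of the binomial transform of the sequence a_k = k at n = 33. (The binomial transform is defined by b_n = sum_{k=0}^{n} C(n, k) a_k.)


With a_k = k, b_n = sum_{k=0}^{n} C(n, k) k. Using k * C(n, k) = n * C(n-1, k-1) gives b_n = n * sum_{k>=1} C(n-1, k-1) = n * 2^(n-1).
For n = 33: 33 * 2^32 = 33 * 4294967296 = 141733920768.

141733920768


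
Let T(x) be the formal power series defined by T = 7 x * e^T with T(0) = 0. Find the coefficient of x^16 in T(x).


Apply the Lagrange inversion formula: if T = 7 x * phi(T) with phi(t) = e^t, then
[x^n] T = 7^n * (1/n) [t^(n-1)] phi(t)^n = 7^n * (1/n) [t^(n-1)] e^(n t) = 7^n * (1/n) * n^(n-1) / (n-1)! = 7^n * n^(n-1) / n!.
When c = 1 this is the Cayley count of rooted labeled trees on n vertices, divided by n!.
For n = 16: 7^16 * 16^15 / 16! = 33232930569601 * 1152921504606846976/20922789888000 = 23862852954350227835322368/13030875.

23862852954350227835322368/13030875


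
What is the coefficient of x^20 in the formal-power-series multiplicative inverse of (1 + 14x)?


The inverse is 1/(1 + 14x). Apply the geometric identity 1/(1 - y) = sum_{k>=0} y^k with y = -14x:
1/(1 + 14x) = sum_{k>=0} (-14)^k x^k.
So the coefficient of x^20 is (-14)^20 = 83668255425284801560576.

83668255425284801560576


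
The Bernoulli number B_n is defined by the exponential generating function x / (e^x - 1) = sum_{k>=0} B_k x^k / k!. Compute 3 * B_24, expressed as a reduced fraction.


Bernoulli numbers can also be computed recursively via B_0 = 1 and sum_{j=0}^{m} C(m+1, j) B_j = 0 for m >= 1. Odd-index Bernoulli numbers vanish for k >= 3.
Computing B_24 = -236364091/2730, so 3 * B_24 = 3 * -236364091/2730 = -236364091/910.

-236364091/910


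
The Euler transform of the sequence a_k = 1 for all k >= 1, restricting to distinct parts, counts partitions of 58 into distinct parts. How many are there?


Partitions of 58 into distinct parts can be computed via generating function.
Product (1+x)(1+x^2)(1+x^3)...
The coefficient of x^58 = 8808

8808


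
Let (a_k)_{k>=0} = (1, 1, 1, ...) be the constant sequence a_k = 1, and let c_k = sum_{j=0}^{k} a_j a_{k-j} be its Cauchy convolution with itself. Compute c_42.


Since a_j = 1 for all j >= 0, the convolution sum becomes
c_k = sum_{j=0}^{k} 1 * 1 = 1 * (k + 1).
Equivalently, the generating function of (a_k) is 1/(1 - x) and its square is 1/(1 - x)^2 = sum_{k>=0} 1(k + 1) x^k.
For k = 42: 1 * 43 = 43.

43


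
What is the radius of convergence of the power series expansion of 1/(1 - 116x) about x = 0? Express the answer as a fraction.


Expanding 1/(1 - 116x) = sum_{k>=0} 116^k x^k, the series converges when |116x| < 1, i.e., |x| < 1/116.
So the radius of convergence is 1/116 = 1/116.

1/116


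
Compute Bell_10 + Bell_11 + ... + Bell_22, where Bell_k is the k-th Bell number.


Recall Bell_k counts set partitions of a k-set (with Bell_0 = 1 by convention).
Bell_10 through Bell_22: 115975, 678570, 4213597, 27644437, 190899322, 1382958545, 10480142147, 82864869804, 682076806159, 5832742205057, 51724158235372, 474869816156751, 4506715738447323
Sum = 115975 + 678570 + 4213597 + 27644437 + 190899322 + 1382958545 + 10480142147 + 82864869804 + 682076806159 + 5832742205057 + 51724158235372 + 474869816156751 + 4506715738447323 = 5039919483373059.

5039919483373059


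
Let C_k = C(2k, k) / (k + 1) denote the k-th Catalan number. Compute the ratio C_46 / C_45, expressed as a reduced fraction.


Using C_k = (2k)! / (k! (k+1)!), the ratio C_{k+1}/C_k simplifies to
C_{k+1}/C_k = [(2k+2)! / ((k+1)! (k+2)!)] * [k! (k+1)! / (2k)!]
 = (2k+2)(2k+1) / ((k+1)(k+2)) = 2(2k+1) / (k+2).
For k = 45: 2(2*45 + 1) / (45 + 2) = 182/47 = 182/47.

182/47


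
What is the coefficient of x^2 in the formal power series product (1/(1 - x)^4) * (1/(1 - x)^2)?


Combine the factors: (1/(1 - x)^4) * (1/(1 - x)^2) = 1/(1 - x)^6.
Then use 1/(1 - x)^r = sum_{k>=0} C(k + r - 1, r - 1) x^k with r = 6 and k = 2:
C(7, 5) = 21.

21


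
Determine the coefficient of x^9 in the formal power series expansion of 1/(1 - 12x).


The geometric series identity gives 1/(1 - c x) = sum_{k>=0} c^k x^k, so the coefficient of x^k is c^k.
Here c = 12 and k = 9.
Computing: 12^9 = 5159780352

5159780352


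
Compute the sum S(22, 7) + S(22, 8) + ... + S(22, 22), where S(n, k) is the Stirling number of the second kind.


By definition, S(n, k) counts partitions of an n-set into exactly k nonempty blocks.
Computing row n = 22 for k = 7..22:
S(22, k): 602762379967440, 1142399079991620, 1241963303533920, 835143799377954, 366282500870286, 108823356051137, 22496861868481, 3295165281331, 345615943200, 26046574004, 1404142047, 53374629, 1389850, 23485, 231, 1
Sum = 4323539568389616.

4323539568389616


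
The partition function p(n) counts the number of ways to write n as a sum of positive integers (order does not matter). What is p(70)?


Using the generating function prod_{k>=1} 1/(1-x^k), we compute p(70).
By dynamic programming over parts 1 through 70:
p(70) = 4087968

4087968


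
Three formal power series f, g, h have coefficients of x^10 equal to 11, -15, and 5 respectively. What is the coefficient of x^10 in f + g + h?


Series addition is componentwise:
11 + -15 + 5
= 1

1


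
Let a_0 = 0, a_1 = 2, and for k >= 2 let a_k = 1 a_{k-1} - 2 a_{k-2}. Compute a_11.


Iterating the recurrence forward:
a_0 = 0
a_1 = 2
a_2 = 1*2 - 2*0 = 2
a_3 = 1*2 - 2*2 = -2
a_4 = 1*-2 - 2*2 = -6
a_5 = 1*-6 - 2*-2 = -2
a_6 = 1*-2 - 2*-6 = 10
a_7 = 1*10 - 2*-2 = 14
a_8 = 1*14 - 2*10 = -6
a_9 = 1*-6 - 2*14 = -34
a_10 = 1*-34 - 2*-6 = -22
a_11 = 1*-22 - 2*-34 = 46
So a_11 = 46.

46
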